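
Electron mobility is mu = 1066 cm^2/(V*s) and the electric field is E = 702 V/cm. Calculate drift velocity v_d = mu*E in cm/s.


Step 1: v_d = mu * E
Step 2: v_d = 1066 * 702 = 748332
Step 3: v_d = 7.48e+05 cm/s

7.48e+05


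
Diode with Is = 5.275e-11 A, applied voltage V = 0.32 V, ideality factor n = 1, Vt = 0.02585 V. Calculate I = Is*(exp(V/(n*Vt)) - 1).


Step 1: V/(n*Vt) = 0.32/(1*0.02585) = 12.3791
Step 2: exp(12.3791) = 2.3778e+05
Step 3: I = 5.275e-11 * (2.3778e+05 - 1) = 1.25e-05 A

1.25e-05


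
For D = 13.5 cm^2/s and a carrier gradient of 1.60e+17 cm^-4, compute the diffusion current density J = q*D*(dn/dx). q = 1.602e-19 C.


Step 1: J = q * D * (dn/dx)
Step 2: J = 1.602e-19 * 13.5 * 1.60e+17
Step 3: J = 3.46e-01 A/cm^2

3.46e-01


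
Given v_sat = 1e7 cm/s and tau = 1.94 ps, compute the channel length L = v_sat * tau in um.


Step 1: tau in seconds = 1.94 ps * 1e-12 = 1.9400e-12 s
Step 2: L = v_sat * tau = 1e7 * 1.9400e-12 = 1.9400e-05 cm
Step 3: L in um = 1.9400e-05 * 1e4 = 0.194 um

0.194


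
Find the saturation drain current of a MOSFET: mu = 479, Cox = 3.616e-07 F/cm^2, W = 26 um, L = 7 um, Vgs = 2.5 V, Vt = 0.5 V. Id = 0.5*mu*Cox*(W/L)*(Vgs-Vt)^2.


Step 1: Overdrive voltage Vov = Vgs - Vt = 2.5 - 0.5 = 2.0 V
Step 2: W/L = 26/7 = 3.71429
Step 3: Id = 0.5 * 479 * 3.616e-07 * 3.71429 * 2.0^2
Step 4: Id = 1.29e-03 A

1.29e-03


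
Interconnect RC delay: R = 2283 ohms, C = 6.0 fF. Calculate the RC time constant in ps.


Step 1: tau = R * C
Step 2: tau = 2283 * 6.0 fF = 2283 * 6.0e-15 F
Step 3: tau = 1.3698e-11 s = 13.698 ps

13.698


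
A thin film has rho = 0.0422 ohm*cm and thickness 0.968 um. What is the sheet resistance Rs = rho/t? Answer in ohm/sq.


Step 1: Convert thickness to cm: t = 0.968 um = 9.6800e-05 cm
Step 2: Rs = rho / t = 0.0422 / 9.6800e-05
Step 3: Rs = 436.0 ohm/sq

436.0


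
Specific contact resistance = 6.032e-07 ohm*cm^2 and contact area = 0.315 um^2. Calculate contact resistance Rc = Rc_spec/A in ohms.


Step 1: Convert area to cm^2: 0.315 um^2 = 3.1500e-09 cm^2
Step 2: Rc = Rc_spec / A = 6.032e-07 / 3.1500e-09
Step 3: Rc = 1.91e+02 ohms

1.91e+02


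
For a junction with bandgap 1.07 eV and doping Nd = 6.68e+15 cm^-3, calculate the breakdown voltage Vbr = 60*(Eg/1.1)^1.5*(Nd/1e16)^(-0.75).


Step 1: Eg/1.1 = 1.07/1.1 = 0.972727
Step 2: (Eg/1.1)^1.5 = 0.972727^1.5 = 0.959371
Step 3: (Nd/1e16)^(-0.75) = (0.668)^(-0.75) = 1.353373
Step 4: Vbr = 60 * 0.959371 * 1.353373 = 77.9 V

77.9


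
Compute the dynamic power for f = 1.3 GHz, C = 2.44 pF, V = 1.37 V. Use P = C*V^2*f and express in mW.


Step 1: V^2 = 1.37^2 = 1.8769 V^2
Step 2: P = C*V^2*f = 2.44e-12 F * 1.8769 * 1.3e9 Hz
Step 3: P = 5.9535268e-03 W
Step 4: P = 5.954 mW

5.954


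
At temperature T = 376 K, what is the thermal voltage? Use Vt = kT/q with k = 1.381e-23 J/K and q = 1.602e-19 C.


Step 1: kT = 1.381e-23 * 376 = 5.19256e-21 J
Step 2: Vt = kT/q = 5.19256e-21 / 1.602e-19
Step 3: Vt = 0.03241 V

0.03241


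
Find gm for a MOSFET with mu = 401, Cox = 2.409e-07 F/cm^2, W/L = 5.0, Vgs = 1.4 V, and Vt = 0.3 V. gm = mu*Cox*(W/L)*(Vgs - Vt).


Step 1: Vov = Vgs - Vt = 1.4 - 0.3 = 1.1 V
Step 2: gm = mu * Cox * (W/L) * Vov
Step 3: gm = 401 * 2.409e-07 * 5.0 * 1.1 = 5.31e-04 S

5.31e-04


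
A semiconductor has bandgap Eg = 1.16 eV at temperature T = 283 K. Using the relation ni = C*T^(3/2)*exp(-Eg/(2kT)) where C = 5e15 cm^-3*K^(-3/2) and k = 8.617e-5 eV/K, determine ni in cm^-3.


Step 1: Compute kT = 8.617e-5 * 283 = 0.02438611 eV
Step 2: Exponent = -Eg/(2kT) = -1.16/(2*0.02438611) = -23.78403
Step 3: T^(3/2) = 283^1.5 = 4760.80
Step 4: ni = 5e15 * 4760.80 * exp(-23.78403) = 1.12e+09 cm^-3

1.12e+09


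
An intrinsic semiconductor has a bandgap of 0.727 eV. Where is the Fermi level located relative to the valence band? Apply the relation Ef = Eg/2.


Step 1: For an intrinsic semiconductor, the Fermi level sits at midgap.
Step 2: Ef = Eg / 2 = 0.727 / 2 = 0.3635 eV

0.3635


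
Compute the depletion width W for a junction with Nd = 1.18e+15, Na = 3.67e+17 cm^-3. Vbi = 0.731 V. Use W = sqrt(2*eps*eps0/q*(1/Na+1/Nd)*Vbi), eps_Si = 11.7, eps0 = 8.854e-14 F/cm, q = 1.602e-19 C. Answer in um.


Step 1: 1/Na + 1/Nd = 1/3.67e+17 + 1/1.18e+15 = 8.50182e-16
Step 2: 2*eps*eps0/q = 2*11.7*8.854e-14/1.602e-19 = 1.293281e+07
Step 3: W^2 = 1.293281e+07 * 8.50182e-16 * 0.731 = 8.03752e-09
Step 4: W = sqrt(8.03752e-09) = 8.965e-05 cm = 0.8965 um

0.8965


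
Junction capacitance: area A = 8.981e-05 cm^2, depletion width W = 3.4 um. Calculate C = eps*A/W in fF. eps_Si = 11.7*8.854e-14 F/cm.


Step 1: eps_Si = 11.7 * 8.854e-14 = 1.035918e-12 F/cm
Step 2: W in cm = 3.4 * 1e-4 = 3.40e-04 cm
Step 3: C = 1.035918e-12 * 8.981e-05 / 3.40e-04 = 2.736347e-13 F
Step 4: C = 273.63 fF

273.63


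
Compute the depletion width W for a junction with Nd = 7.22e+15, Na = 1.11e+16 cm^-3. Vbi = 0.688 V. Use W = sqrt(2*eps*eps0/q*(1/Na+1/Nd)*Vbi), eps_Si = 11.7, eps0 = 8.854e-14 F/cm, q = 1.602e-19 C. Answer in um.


Step 1: 1/Na + 1/Nd = 1/1.11e+16 + 1/7.22e+15 = 2.28594e-16
Step 2: 2*eps*eps0/q = 2*11.7*8.854e-14/1.602e-19 = 1.293281e+07
Step 3: W^2 = 1.293281e+07 * 2.28594e-16 * 0.688 = 2.03398e-09
Step 4: W = sqrt(2.03398e-09) = 4.510e-05 cm = 0.451 um

0.451


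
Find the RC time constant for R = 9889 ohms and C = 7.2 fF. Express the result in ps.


Step 1: tau = R * C
Step 2: tau = 9889 * 7.2 fF = 9889 * 7.2e-15 F
Step 3: tau = 7.12008e-11 s = 71.2008 ps

71.2008


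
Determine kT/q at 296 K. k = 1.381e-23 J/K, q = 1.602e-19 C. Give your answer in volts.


Step 1: kT = 1.381e-23 * 296 = 4.08776e-21 J
Step 2: Vt = kT/q = 4.08776e-21 / 1.602e-19
Step 3: Vt = 0.02552 V

0.02552


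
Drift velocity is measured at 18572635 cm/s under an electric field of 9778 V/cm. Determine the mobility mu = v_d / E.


Step 1: mu = v_d / E
Step 2: mu = 18572635 / 9778
Step 3: mu = 1899.43 cm^2/(V*s)

1899.43


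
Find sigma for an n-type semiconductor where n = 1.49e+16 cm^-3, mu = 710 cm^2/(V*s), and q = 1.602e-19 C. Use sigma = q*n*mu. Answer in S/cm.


Step 1: sigma = q * n * mu
Step 2: sigma = 1.602e-19 * 1.49e+16 * 710
Step 3: sigma = 1.695e+00 S/cm

1.695e+00


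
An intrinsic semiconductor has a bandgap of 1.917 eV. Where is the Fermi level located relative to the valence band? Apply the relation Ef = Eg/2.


Step 1: For an intrinsic semiconductor, the Fermi level sits at midgap.
Step 2: Ef = Eg / 2 = 1.917 / 2 = 0.9585 eV

0.9585


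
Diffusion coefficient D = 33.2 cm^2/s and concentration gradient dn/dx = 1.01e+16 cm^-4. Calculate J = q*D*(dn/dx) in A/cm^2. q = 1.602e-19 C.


Step 1: J = q * D * (dn/dx)
Step 2: J = 1.602e-19 * 33.2 * 1.01e+16
Step 3: J = 5.37e-02 A/cm^2

5.37e-02


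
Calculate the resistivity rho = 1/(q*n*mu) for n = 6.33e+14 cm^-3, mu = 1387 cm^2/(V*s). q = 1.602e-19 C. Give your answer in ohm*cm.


Step 1: sigma = q * n * mu = 1.602e-19 * 6.33e+14 * 1387 = 1.40651e-01 S/cm
Step 2: rho = 1 / sigma = 1 / 1.40651e-01 = 7.11 ohm*cm

7.11


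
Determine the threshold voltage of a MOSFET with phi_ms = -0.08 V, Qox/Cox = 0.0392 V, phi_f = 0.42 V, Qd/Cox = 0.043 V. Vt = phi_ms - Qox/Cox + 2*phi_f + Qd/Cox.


Step 1: Vt = phi_ms - Qox/Cox + 2*phi_f + Qd/Cox
Step 2: Vt = -0.08 - 0.0392 + 2*0.42 + 0.043
Step 3: Vt = -0.08 - 0.0392 + 0.84 + 0.043
Step 4: Vt = 0.7638 V

0.7638


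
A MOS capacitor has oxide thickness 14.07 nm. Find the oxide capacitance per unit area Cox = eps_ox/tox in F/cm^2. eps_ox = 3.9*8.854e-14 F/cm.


Step 1: eps_ox = 3.9 * 8.854e-14 = 3.45306e-13 F/cm
Step 2: tox in cm = 14.07 nm * 1e-7 = 1.4070e-06 cm
Step 3: Cox = 3.45306e-13 / 1.4070e-06 = 2.45e-07 F/cm^2

2.45e-07


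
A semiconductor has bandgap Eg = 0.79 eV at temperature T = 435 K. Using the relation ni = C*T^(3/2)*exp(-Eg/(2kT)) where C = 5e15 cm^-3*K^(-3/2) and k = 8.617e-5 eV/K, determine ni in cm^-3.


Step 1: Compute kT = 8.617e-5 * 435 = 0.03748395 eV
Step 2: Exponent = -Eg/(2kT) = -0.79/(2*0.03748395) = -10.53784
Step 3: T^(3/2) = 435^1.5 = 9072.64
Step 4: ni = 5e15 * 9072.64 * exp(-10.53784) = 1.20e+15 cm^-3

1.20e+15


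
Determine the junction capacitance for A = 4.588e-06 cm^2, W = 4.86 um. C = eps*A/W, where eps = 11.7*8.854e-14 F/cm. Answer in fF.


Step 1: eps_Si = 11.7 * 8.854e-14 = 1.035918e-12 F/cm
Step 2: W in cm = 4.86 * 1e-4 = 4.86e-04 cm
Step 3: C = 1.035918e-12 * 4.588e-06 / 4.86e-04 = 9.779407e-15 F
Step 4: C = 9.78 fF

9.78


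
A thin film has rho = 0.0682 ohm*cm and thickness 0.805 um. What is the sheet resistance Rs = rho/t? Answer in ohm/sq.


Step 1: Convert thickness to cm: t = 0.805 um = 8.0500e-05 cm
Step 2: Rs = rho / t = 0.0682 / 8.0500e-05
Step 3: Rs = 847.2 ohm/sq

847.2


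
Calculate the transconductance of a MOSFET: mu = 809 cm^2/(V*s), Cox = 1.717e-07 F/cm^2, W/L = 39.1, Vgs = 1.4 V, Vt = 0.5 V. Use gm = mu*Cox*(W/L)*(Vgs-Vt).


Step 1: Vov = Vgs - Vt = 1.4 - 0.5 = 0.9 V
Step 2: gm = mu * Cox * (W/L) * Vov
Step 3: gm = 809 * 1.717e-07 * 39.1 * 0.9 = 4.89e-03 S

4.89e-03


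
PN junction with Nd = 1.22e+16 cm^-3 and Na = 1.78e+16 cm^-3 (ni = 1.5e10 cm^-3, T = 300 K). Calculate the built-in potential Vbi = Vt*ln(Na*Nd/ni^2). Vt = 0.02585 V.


Step 1: Compute Na*Nd/ni^2 = 1.78e+16 * 1.22e+16 / (1.5e10)^2 = 9.6516e+11
Step 2: ln(9.6516e+11) = 27.5956
Step 3: Vbi = 0.02585 * 27.5956 = 0.713 V

0.713


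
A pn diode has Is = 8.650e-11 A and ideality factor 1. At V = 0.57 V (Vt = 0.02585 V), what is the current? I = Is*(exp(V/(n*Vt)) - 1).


Step 1: V/(n*Vt) = 0.57/(1*0.02585) = 22.0503
Step 2: exp(22.0503) = 3.7698e+09
Step 3: I = 8.650e-11 * (3.7698e+09 - 1) = 3.26e-01 A

3.26e-01


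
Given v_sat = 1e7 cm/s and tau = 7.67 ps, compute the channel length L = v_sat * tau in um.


Step 1: tau in seconds = 7.67 ps * 1e-12 = 7.6700e-12 s
Step 2: L = v_sat * tau = 1e7 * 7.6700e-12 = 7.6700e-05 cm
Step 3: L in um = 7.6700e-05 * 1e4 = 0.767 um

0.767


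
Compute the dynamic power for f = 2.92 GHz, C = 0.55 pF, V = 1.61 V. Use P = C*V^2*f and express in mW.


Step 1: V^2 = 1.61^2 = 2.5921 V^2
Step 2: P = C*V^2*f = 0.55e-12 F * 2.5921 * 2.92e9 Hz
Step 3: P = 4.1629126e-03 W
Step 4: P = 4.163 mW

4.163


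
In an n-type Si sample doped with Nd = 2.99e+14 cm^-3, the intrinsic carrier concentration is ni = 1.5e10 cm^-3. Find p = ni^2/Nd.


Step 1: Since Nd >> ni, n ≈ Nd = 2.99e+14 cm^-3
Step 2: p = ni^2 / n = (1.5e10)^2 / 2.99e+14
Step 3: p = 2.25e20 / 2.99e+14 = 7.53e+05 cm^-3

7.53e+05


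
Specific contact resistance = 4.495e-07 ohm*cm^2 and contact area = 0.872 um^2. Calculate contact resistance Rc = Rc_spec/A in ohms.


Step 1: Convert area to cm^2: 0.872 um^2 = 8.7200e-09 cm^2
Step 2: Rc = Rc_spec / A = 4.495e-07 / 8.7200e-09
Step 3: Rc = 5.15e+01 ohms

5.15e+01


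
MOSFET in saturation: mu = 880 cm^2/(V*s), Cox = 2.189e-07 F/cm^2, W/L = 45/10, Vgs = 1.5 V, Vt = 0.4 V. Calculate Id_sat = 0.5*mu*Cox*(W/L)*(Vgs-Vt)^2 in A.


Step 1: Overdrive voltage Vov = Vgs - Vt = 1.5 - 0.4 = 1.1 V
Step 2: W/L = 45/10 = 4.5
Step 3: Id = 0.5 * 880 * 2.189e-07 * 4.5 * 1.1^2
Step 4: Id = 5.24e-04 A

5.24e-04


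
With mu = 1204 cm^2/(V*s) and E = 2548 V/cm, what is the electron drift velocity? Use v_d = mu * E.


Step 1: v_d = mu * E
Step 2: v_d = 1204 * 2548 = 3067792
Step 3: v_d = 3.07e+06 cm/s

3.07e+06


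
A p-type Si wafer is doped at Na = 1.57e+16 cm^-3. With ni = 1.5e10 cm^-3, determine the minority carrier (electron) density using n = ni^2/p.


Step 1: Majority hole concentration p ≈ Na = 1.57e+16 cm^-3
Step 2: n = ni^2 / Na = (1.5e10)^2 / 1.57e+16
Step 3: n = 1.43e+04 cm^-3

1.43e+04


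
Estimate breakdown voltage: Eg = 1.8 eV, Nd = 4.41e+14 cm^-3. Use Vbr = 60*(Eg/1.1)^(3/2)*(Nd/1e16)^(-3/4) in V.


Step 1: Eg/1.1 = 1.8/1.1 = 1.636364
Step 2: (Eg/1.1)^1.5 = 1.636364^1.5 = 2.093244
Step 3: (Nd/1e16)^(-0.75) = (0.0441)^(-0.75) = 10.391328
Step 4: Vbr = 60 * 2.093244 * 10.391328 = 1305.1 V

1305.1


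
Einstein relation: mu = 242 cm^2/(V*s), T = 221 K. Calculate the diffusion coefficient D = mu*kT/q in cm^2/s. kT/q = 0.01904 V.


Step 1: D = mu * (kT/q)
Step 2: D = 242 * 0.01904
Step 3: D = 4.61 cm^2/s

4.61


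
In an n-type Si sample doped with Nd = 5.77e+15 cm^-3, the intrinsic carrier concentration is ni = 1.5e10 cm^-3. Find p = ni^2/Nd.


Step 1: Since Nd >> ni, n ≈ Nd = 5.77e+15 cm^-3
Step 2: p = ni^2 / n = (1.5e10)^2 / 5.77e+15
Step 3: p = 2.25e20 / 5.77e+15 = 3.90e+04 cm^-3

3.90e+04


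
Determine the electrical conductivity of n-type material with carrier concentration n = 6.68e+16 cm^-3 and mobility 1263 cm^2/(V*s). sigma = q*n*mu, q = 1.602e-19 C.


Step 1: sigma = q * n * mu
Step 2: sigma = 1.602e-19 * 6.68e+16 * 1263
Step 3: sigma = 1.352e+01 S/cm

1.352e+01


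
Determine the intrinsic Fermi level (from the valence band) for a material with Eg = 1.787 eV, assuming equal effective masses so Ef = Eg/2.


Step 1: For an intrinsic semiconductor, the Fermi level sits at midgap.
Step 2: Ef = Eg / 2 = 1.787 / 2 = 0.8935 eV

0.8935


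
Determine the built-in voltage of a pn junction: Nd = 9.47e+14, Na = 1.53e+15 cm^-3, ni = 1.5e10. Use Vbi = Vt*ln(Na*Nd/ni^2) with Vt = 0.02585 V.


Step 1: Compute Na*Nd/ni^2 = 1.53e+15 * 9.47e+14 / (1.5e10)^2 = 6.4396e+09
Step 2: ln(6.4396e+09) = 22.5857
Step 3: Vbi = 0.02585 * 22.5857 = 0.584 V

0.584


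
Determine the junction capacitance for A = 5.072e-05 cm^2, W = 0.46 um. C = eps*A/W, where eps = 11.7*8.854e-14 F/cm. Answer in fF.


Step 1: eps_Si = 11.7 * 8.854e-14 = 1.035918e-12 F/cm
Step 2: W in cm = 0.46 * 1e-4 = 4.60e-05 cm
Step 3: C = 1.035918e-12 * 5.072e-05 / 4.60e-05 = 1.142212e-12 F
Step 4: C = 1142.21 fF

1142.21


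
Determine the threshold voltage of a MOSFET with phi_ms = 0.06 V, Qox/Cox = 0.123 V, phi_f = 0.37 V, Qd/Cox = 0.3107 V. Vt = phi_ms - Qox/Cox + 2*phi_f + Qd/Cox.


Step 1: Vt = phi_ms - Qox/Cox + 2*phi_f + Qd/Cox
Step 2: Vt = 0.06 - 0.123 + 2*0.37 + 0.3107
Step 3: Vt = 0.06 - 0.123 + 0.74 + 0.3107
Step 4: Vt = 0.9877 V

0.9877


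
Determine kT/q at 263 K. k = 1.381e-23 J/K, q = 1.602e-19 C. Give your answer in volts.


Step 1: kT = 1.381e-23 * 263 = 3.63203e-21 J
Step 2: Vt = kT/q = 3.63203e-21 / 1.602e-19
Step 3: Vt = 0.02267 V

0.02267


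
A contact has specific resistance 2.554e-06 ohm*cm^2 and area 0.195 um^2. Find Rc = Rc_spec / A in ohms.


Step 1: Convert area to cm^2: 0.195 um^2 = 1.9500e-09 cm^2
Step 2: Rc = Rc_spec / A = 2.554e-06 / 1.9500e-09
Step 3: Rc = 1.31e+03 ohms

1.31e+03


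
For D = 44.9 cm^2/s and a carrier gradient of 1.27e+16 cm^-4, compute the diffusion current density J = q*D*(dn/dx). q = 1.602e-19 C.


Step 1: J = q * D * (dn/dx)
Step 2: J = 1.602e-19 * 44.9 * 1.27e+16
Step 3: J = 9.14e-02 A/cm^2

9.14e-02


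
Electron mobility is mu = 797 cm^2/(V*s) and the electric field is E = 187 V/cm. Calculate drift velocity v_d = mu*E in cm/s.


Step 1: v_d = mu * E
Step 2: v_d = 797 * 187 = 149039
Step 3: v_d = 1.49e+05 cm/s

1.49e+05


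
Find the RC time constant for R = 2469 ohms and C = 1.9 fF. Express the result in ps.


Step 1: tau = R * C
Step 2: tau = 2469 * 1.9 fF = 2469 * 1.9e-15 F
Step 3: tau = 4.6911e-12 s = 4.6911 ps

4.6911


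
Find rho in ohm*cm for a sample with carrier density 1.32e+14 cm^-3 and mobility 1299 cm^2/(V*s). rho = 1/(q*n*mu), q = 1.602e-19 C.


Step 1: sigma = q * n * mu = 1.602e-19 * 1.32e+14 * 1299 = 2.74692e-02 S/cm
Step 2: rho = 1 / sigma = 1 / 2.74692e-02 = 36.4 ohm*cm

36.4


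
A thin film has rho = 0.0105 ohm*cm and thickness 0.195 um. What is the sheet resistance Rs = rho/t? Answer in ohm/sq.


Step 1: Convert thickness to cm: t = 0.195 um = 1.9500e-05 cm
Step 2: Rs = rho / t = 0.0105 / 1.9500e-05
Step 3: Rs = 538.5 ohm/sq

538.5


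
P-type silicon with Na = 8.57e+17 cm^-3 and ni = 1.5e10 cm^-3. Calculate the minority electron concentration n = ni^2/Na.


Step 1: Majority hole concentration p ≈ Na = 8.57e+17 cm^-3
Step 2: n = ni^2 / Na = (1.5e10)^2 / 8.57e+17
Step 3: n = 2.63e+02 cm^-3

2.63e+02


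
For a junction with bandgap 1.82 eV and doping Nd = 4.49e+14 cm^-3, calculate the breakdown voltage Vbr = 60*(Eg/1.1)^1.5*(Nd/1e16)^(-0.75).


Step 1: Eg/1.1 = 1.82/1.1 = 1.654545
Step 2: (Eg/1.1)^1.5 = 1.654545^1.5 = 2.128227
Step 3: (Nd/1e16)^(-0.75) = (0.0449)^(-0.75) = 10.252157
Step 4: Vbr = 60 * 2.128227 * 10.252157 = 1309.1 V

1309.1


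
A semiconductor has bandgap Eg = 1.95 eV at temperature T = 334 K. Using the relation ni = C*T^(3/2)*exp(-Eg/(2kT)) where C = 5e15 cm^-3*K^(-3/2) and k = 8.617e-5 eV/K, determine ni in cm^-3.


Step 1: Compute kT = 8.617e-5 * 334 = 0.02878078 eV
Step 2: Exponent = -Eg/(2kT) = -1.95/(2*0.02878078) = -33.87677
Step 3: T^(3/2) = 334^1.5 = 6104.07
Step 4: ni = 5e15 * 6104.07 * exp(-33.87677) = 5.92e+04 cm^-3

5.92e+04


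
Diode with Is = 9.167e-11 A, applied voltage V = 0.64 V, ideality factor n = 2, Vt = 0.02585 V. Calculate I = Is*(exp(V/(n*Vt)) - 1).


Step 1: V/(n*Vt) = 0.64/(2*0.02585) = 12.3791
Step 2: exp(12.3791) = 2.3778e+05
Step 3: I = 9.167e-11 * (2.3778e+05 - 1) = 2.18e-05 A

2.18e-05


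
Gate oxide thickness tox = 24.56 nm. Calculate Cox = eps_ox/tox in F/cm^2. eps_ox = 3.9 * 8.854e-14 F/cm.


Step 1: eps_ox = 3.9 * 8.854e-14 = 3.45306e-13 F/cm
Step 2: tox in cm = 24.56 nm * 1e-7 = 2.4560e-06 cm
Step 3: Cox = 3.45306e-13 / 2.4560e-06 = 1.41e-07 F/cm^2

1.41e-07


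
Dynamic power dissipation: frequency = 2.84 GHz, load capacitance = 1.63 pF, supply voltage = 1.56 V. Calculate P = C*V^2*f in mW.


Step 1: V^2 = 1.56^2 = 2.4336 V^2
Step 2: P = C*V^2*f = 1.63e-12 F * 2.4336 * 2.84e9 Hz
Step 3: P = 1.126562112e-02 W
Step 4: P = 11.266 mW

11.266


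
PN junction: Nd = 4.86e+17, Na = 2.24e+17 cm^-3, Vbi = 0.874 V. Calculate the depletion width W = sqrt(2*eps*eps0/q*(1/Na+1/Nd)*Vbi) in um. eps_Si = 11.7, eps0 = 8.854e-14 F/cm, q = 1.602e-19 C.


Step 1: 1/Na + 1/Nd = 1/2.24e+17 + 1/4.86e+17 = 6.52190e-18
Step 2: 2*eps*eps0/q = 2*11.7*8.854e-14/1.602e-19 = 1.293281e+07
Step 3: W^2 = 1.293281e+07 * 6.52190e-18 * 0.874 = 7.37188e-11
Step 4: W = sqrt(7.37188e-11) = 8.586e-06 cm = 0.08586 um

0.08586


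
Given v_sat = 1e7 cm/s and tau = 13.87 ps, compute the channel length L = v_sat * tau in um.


Step 1: tau in seconds = 13.87 ps * 1e-12 = 1.3870e-11 s
Step 2: L = v_sat * tau = 1e7 * 1.3870e-11 = 1.3870e-04 cm
Step 3: L in um = 1.3870e-04 * 1e4 = 1.387 um

1.387


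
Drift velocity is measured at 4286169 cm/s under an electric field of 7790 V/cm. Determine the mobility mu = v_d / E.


Step 1: mu = v_d / E
Step 2: mu = 4286169 / 7790
Step 3: mu = 550.21 cm^2/(V*s)

550.21


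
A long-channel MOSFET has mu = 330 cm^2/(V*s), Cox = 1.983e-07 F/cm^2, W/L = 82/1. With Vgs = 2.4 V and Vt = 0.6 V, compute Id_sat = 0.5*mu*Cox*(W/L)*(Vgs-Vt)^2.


Step 1: Overdrive voltage Vov = Vgs - Vt = 2.4 - 0.6 = 1.8 V
Step 2: W/L = 82/1 = 82
Step 3: Id = 0.5 * 330 * 1.983e-07 * 82 * 1.8^2
Step 4: Id = 8.69e-03 A

8.69e-03


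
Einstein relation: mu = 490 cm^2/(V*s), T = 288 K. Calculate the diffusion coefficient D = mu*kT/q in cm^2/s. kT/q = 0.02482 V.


Step 1: D = mu * (kT/q)
Step 2: D = 490 * 0.02482
Step 3: D = 12.16 cm^2/s

12.16


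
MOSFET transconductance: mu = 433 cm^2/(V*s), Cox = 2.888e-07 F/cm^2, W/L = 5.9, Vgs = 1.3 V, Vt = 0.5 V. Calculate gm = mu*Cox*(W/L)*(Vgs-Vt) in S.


Step 1: Vov = Vgs - Vt = 1.3 - 0.5 = 0.8 V
Step 2: gm = mu * Cox * (W/L) * Vov
Step 3: gm = 433 * 2.888e-07 * 5.9 * 0.8 = 5.90e-04 S

5.90e-04


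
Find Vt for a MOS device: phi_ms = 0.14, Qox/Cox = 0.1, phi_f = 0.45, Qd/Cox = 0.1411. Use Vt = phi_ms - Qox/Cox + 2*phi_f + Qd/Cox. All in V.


Step 1: Vt = phi_ms - Qox/Cox + 2*phi_f + Qd/Cox
Step 2: Vt = 0.14 - 0.1 + 2*0.45 + 0.1411
Step 3: Vt = 0.14 - 0.1 + 0.9 + 0.1411
Step 4: Vt = 1.0811 V

1.0811


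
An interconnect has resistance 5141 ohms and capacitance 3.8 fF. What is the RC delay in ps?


Step 1: tau = R * C
Step 2: tau = 5141 * 3.8 fF = 5141 * 3.8e-15 F
Step 3: tau = 1.95358e-11 s = 19.5358 ps

19.5358


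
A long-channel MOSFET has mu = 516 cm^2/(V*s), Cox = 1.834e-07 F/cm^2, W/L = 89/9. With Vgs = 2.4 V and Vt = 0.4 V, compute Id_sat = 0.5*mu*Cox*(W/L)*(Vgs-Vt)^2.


Step 1: Overdrive voltage Vov = Vgs - Vt = 2.4 - 0.4 = 2.0 V
Step 2: W/L = 89/9 = 9.88889
Step 3: Id = 0.5 * 516 * 1.834e-07 * 9.88889 * 2.0^2
Step 4: Id = 1.87e-03 A

1.87e-03


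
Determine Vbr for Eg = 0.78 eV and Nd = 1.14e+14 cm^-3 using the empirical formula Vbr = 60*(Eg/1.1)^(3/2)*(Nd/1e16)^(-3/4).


Step 1: Eg/1.1 = 0.78/1.1 = 0.709091
Step 2: (Eg/1.1)^1.5 = 0.709091^1.5 = 0.597108
Step 3: (Nd/1e16)^(-0.75) = (0.0114)^(-0.75) = 28.662981
Step 4: Vbr = 60 * 0.597108 * 28.662981 = 1026.9 V

1026.9


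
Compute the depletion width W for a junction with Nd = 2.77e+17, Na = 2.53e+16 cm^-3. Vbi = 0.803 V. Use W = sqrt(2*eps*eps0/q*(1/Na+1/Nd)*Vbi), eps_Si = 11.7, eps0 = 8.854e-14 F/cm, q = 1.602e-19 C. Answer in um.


Step 1: 1/Na + 1/Nd = 1/2.53e+16 + 1/2.77e+17 = 4.31358e-17
Step 2: 2*eps*eps0/q = 2*11.7*8.854e-14/1.602e-19 = 1.293281e+07
Step 3: W^2 = 1.293281e+07 * 4.31358e-17 * 0.803 = 4.47967e-10
Step 4: W = sqrt(4.47967e-10) = 2.117e-05 cm = 0.2117 um

0.2117


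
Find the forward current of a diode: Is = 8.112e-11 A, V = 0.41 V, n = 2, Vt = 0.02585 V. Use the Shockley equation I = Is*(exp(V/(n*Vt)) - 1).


Step 1: V/(n*Vt) = 0.41/(2*0.02585) = 7.9304
Step 2: exp(7.9304) = 2.7805e+03
Step 3: I = 8.112e-11 * (2.7805e+03 - 1) = 2.25e-07 A

2.25e-07


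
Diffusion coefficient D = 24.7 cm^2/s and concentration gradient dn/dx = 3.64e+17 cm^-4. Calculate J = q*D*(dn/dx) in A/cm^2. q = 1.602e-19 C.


Step 1: J = q * D * (dn/dx)
Step 2: J = 1.602e-19 * 24.7 * 3.64e+17
Step 3: J = 1.44e+00 A/cm^2

1.44e+00


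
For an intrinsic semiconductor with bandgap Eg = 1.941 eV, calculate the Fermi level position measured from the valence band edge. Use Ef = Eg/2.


Step 1: For an intrinsic semiconductor, the Fermi level sits at midgap.
Step 2: Ef = Eg / 2 = 1.941 / 2 = 0.9705 eV

0.9705


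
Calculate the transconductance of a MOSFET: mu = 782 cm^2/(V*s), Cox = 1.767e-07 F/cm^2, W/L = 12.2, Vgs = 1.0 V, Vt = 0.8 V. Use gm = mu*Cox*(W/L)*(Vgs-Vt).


Step 1: Vov = Vgs - Vt = 1.0 - 0.8 = 0.2 V
Step 2: gm = mu * Cox * (W/L) * Vov
Step 3: gm = 782 * 1.767e-07 * 12.2 * 0.2 = 3.37e-04 S

3.37e-04


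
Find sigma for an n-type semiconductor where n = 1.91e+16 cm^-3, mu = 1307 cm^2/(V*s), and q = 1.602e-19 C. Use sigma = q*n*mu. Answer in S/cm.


Step 1: sigma = q * n * mu
Step 2: sigma = 1.602e-19 * 1.91e+16 * 1307
Step 3: sigma = 3.999e+00 S/cm

3.999e+00


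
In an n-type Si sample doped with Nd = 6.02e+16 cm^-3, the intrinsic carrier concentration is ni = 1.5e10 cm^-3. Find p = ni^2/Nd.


Step 1: Since Nd >> ni, n ≈ Nd = 6.02e+16 cm^-3
Step 2: p = ni^2 / n = (1.5e10)^2 / 6.02e+16
Step 3: p = 2.25e20 / 6.02e+16 = 3.74e+03 cm^-3

3.74e+03


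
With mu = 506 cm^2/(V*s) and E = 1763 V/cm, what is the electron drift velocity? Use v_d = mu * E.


Step 1: v_d = mu * E
Step 2: v_d = 506 * 1763 = 892078
Step 3: v_d = 8.92e+05 cm/s

8.92e+05


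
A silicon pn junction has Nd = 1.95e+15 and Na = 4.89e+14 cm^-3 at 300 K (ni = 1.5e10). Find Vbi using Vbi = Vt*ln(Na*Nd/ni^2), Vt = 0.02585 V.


Step 1: Compute Na*Nd/ni^2 = 4.89e+14 * 1.95e+15 / (1.5e10)^2 = 4.2380e+09
Step 2: ln(4.2380e+09) = 22.1674
Step 3: Vbi = 0.02585 * 22.1674 = 0.573 V

0.573


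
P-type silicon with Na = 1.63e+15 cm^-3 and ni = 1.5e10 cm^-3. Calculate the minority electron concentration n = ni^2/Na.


Step 1: Majority hole concentration p ≈ Na = 1.63e+15 cm^-3
Step 2: n = ni^2 / Na = (1.5e10)^2 / 1.63e+15
Step 3: n = 1.38e+05 cm^-3

1.38e+05


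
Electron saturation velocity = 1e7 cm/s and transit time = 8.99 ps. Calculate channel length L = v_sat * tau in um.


Step 1: tau in seconds = 8.99 ps * 1e-12 = 8.9900e-12 s
Step 2: L = v_sat * tau = 1e7 * 8.9900e-12 = 8.9900e-05 cm
Step 3: L in um = 8.9900e-05 * 1e4 = 0.899 um

0.899


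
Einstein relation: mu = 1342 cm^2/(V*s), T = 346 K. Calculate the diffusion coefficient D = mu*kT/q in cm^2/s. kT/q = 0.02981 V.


Step 1: D = mu * (kT/q)
Step 2: D = 1342 * 0.02981
Step 3: D = 40.01 cm^2/s

40.01


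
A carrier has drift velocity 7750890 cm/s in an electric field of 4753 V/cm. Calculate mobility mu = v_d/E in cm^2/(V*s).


Step 1: mu = v_d / E
Step 2: mu = 7750890 / 4753
Step 3: mu = 1630.74 cm^2/(V*s)

1630.74


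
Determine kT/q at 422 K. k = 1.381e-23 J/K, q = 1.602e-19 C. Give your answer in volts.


Step 1: kT = 1.381e-23 * 422 = 5.82782e-21 J
Step 2: Vt = kT/q = 5.82782e-21 / 1.602e-19
Step 3: Vt = 0.03638 V

0.03638


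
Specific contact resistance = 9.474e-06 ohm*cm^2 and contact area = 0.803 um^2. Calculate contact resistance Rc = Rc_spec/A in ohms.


Step 1: Convert area to cm^2: 0.803 um^2 = 8.0300e-09 cm^2
Step 2: Rc = Rc_spec / A = 9.474e-06 / 8.0300e-09
Step 3: Rc = 1.18e+03 ohms

1.18e+03


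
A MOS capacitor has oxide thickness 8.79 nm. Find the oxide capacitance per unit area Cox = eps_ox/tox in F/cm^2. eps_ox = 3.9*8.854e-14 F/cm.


Step 1: eps_ox = 3.9 * 8.854e-14 = 3.45306e-13 F/cm
Step 2: tox in cm = 8.79 nm * 1e-7 = 8.7900e-07 cm
Step 3: Cox = 3.45306e-13 / 8.7900e-07 = 3.93e-07 F/cm^2

3.93e-07


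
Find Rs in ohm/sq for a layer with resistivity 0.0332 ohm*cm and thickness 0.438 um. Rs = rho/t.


Step 1: Convert thickness to cm: t = 0.438 um = 4.3800e-05 cm
Step 2: Rs = rho / t = 0.0332 / 4.3800e-05
Step 3: Rs = 758.0 ohm/sq

758.0


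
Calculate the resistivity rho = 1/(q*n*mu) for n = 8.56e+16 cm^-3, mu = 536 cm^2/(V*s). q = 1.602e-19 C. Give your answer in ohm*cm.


Step 1: sigma = q * n * mu = 1.602e-19 * 8.56e+16 * 536 = 7.35023e+00 S/cm
Step 2: rho = 1 / sigma = 1 / 7.35023e+00 = 0.1361 ohm*cm

0.1361


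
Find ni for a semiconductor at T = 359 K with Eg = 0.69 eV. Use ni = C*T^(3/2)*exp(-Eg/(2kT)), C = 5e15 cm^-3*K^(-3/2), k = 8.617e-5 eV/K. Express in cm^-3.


Step 1: Compute kT = 8.617e-5 * 359 = 0.03093503 eV
Step 2: Exponent = -Eg/(2kT) = -0.69/(2*0.03093503) = -11.15241
Step 3: T^(3/2) = 359^1.5 = 6802.08
Step 4: ni = 5e15 * 6802.08 * exp(-11.15241) = 4.88e+14 cm^-3

4.88e+14


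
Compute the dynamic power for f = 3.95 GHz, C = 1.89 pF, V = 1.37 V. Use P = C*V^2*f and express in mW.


Step 1: V^2 = 1.37^2 = 1.8769 V^2
Step 2: P = C*V^2*f = 1.89e-12 F * 1.8769 * 3.95e9 Hz
Step 3: P = 1.401199695e-02 W
Step 4: P = 14.012 mW

14.012


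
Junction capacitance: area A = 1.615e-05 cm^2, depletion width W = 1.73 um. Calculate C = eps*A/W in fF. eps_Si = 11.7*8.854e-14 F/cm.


Step 1: eps_Si = 11.7 * 8.854e-14 = 1.035918e-12 F/cm
Step 2: W in cm = 1.73 * 1e-4 = 1.73e-04 cm
Step 3: C = 1.035918e-12 * 1.615e-05 / 1.73e-04 = 9.670564e-14 F
Step 4: C = 96.71 fF

96.71


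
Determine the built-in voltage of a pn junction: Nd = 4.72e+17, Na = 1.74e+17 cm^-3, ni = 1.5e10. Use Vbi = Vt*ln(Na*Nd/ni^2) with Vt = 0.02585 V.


Step 1: Compute Na*Nd/ni^2 = 1.74e+17 * 4.72e+17 / (1.5e10)^2 = 3.6501e+14
Step 2: ln(3.6501e+14) = 33.5309
Step 3: Vbi = 0.02585 * 33.5309 = 0.867 V

0.867


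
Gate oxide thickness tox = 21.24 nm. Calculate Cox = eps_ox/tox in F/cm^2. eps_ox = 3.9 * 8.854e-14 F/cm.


Step 1: eps_ox = 3.9 * 8.854e-14 = 3.45306e-13 F/cm
Step 2: tox in cm = 21.24 nm * 1e-7 = 2.1240e-06 cm
Step 3: Cox = 3.45306e-13 / 2.1240e-06 = 1.63e-07 F/cm^2

1.63e-07


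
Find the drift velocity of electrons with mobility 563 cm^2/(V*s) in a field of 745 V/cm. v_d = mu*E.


Step 1: v_d = mu * E
Step 2: v_d = 563 * 745 = 419435
Step 3: v_d = 4.19e+05 cm/s

4.19e+05


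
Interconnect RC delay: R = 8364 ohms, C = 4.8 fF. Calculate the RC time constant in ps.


Step 1: tau = R * C
Step 2: tau = 8364 * 4.8 fF = 8364 * 4.8e-15 F
Step 3: tau = 4.01472e-11 s = 40.1472 ps

40.1472


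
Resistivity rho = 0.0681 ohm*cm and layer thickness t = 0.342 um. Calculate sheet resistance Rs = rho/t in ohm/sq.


Step 1: Convert thickness to cm: t = 0.342 um = 3.4200e-05 cm
Step 2: Rs = rho / t = 0.0681 / 3.4200e-05
Step 3: Rs = 1991.2 ohm/sq

1991.2


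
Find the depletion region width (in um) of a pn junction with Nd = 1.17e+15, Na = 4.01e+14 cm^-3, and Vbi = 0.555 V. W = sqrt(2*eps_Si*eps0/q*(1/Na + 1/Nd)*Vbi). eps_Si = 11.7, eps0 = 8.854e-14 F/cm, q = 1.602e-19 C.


Step 1: 1/Na + 1/Nd = 1/4.01e+14 + 1/1.17e+15 = 3.34847e-15
Step 2: 2*eps*eps0/q = 2*11.7*8.854e-14/1.602e-19 = 1.293281e+07
Step 3: W^2 = 1.293281e+07 * 3.34847e-15 * 0.555 = 2.40343e-08
Step 4: W = sqrt(2.40343e-08) = 1.550e-04 cm = 1.55 um

1.55


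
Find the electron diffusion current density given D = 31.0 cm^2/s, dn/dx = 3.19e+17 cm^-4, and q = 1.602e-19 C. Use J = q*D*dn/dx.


Step 1: J = q * D * (dn/dx)
Step 2: J = 1.602e-19 * 31.0 * 3.19e+17
Step 3: J = 1.58e+00 A/cm^2

1.58e+00


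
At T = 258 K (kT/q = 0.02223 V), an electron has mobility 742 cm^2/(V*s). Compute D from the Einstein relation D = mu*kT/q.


Step 1: D = mu * (kT/q)
Step 2: D = 742 * 0.02223
Step 3: D = 16.49 cm^2/s

16.49


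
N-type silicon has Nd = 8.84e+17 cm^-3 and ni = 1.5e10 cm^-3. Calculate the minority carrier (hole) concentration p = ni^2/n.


Step 1: Since Nd >> ni, n ≈ Nd = 8.84e+17 cm^-3
Step 2: p = ni^2 / n = (1.5e10)^2 / 8.84e+17
Step 3: p = 2.25e20 / 8.84e+17 = 2.55e+02 cm^-3

2.55e+02


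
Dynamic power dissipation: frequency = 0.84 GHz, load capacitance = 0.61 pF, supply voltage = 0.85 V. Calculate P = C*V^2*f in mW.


Step 1: V^2 = 0.85^2 = 0.7225 V^2
Step 2: P = C*V^2*f = 0.61e-12 F * 0.7225 * 0.84e9 Hz
Step 3: P = 3.70209e-04 W
Step 4: P = 0.37 mW

0.37


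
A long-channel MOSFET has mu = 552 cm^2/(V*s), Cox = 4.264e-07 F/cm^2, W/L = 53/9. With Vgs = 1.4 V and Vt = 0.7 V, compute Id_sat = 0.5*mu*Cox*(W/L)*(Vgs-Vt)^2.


Step 1: Overdrive voltage Vov = Vgs - Vt = 1.4 - 0.7 = 0.7 V
Step 2: W/L = 53/9 = 5.88889
Step 3: Id = 0.5 * 552 * 4.264e-07 * 5.88889 * 0.7^2
Step 4: Id = 3.40e-04 A

3.40e-04


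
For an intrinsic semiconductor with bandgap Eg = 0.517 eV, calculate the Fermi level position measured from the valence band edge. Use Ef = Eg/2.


Step 1: For an intrinsic semiconductor, the Fermi level sits at midgap.
Step 2: Ef = Eg / 2 = 0.517 / 2 = 0.2585 eV

0.2585


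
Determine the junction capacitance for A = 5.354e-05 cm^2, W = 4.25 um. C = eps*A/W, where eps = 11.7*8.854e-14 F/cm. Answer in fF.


Step 1: eps_Si = 11.7 * 8.854e-14 = 1.035918e-12 F/cm
Step 2: W in cm = 4.25 * 1e-4 = 4.25e-04 cm
Step 3: C = 1.035918e-12 * 5.354e-05 / 4.25e-04 = 1.305013e-13 F
Step 4: C = 130.5 fF

130.5


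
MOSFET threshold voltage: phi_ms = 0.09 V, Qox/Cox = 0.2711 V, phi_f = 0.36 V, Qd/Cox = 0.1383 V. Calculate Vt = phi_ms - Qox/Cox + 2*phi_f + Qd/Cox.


Step 1: Vt = phi_ms - Qox/Cox + 2*phi_f + Qd/Cox
Step 2: Vt = 0.09 - 0.2711 + 2*0.36 + 0.1383
Step 3: Vt = 0.09 - 0.2711 + 0.72 + 0.1383
Step 4: Vt = 0.6772 V

0.6772


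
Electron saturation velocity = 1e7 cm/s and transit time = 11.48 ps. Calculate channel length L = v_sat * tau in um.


Step 1: tau in seconds = 11.48 ps * 1e-12 = 1.1480e-11 s
Step 2: L = v_sat * tau = 1e7 * 1.1480e-11 = 1.1480e-04 cm
Step 3: L in um = 1.1480e-04 * 1e4 = 1.148 um

1.148


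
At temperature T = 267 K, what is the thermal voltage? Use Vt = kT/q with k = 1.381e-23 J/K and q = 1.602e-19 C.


Step 1: kT = 1.381e-23 * 267 = 3.68727e-21 J
Step 2: Vt = kT/q = 3.68727e-21 / 1.602e-19
Step 3: Vt = 0.02302 V

0.02302


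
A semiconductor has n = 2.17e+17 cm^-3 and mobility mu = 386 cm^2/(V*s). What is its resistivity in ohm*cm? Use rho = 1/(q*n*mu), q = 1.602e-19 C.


Step 1: sigma = q * n * mu = 1.602e-19 * 2.17e+17 * 386 = 1.34187e+01 S/cm
Step 2: rho = 1 / sigma = 1 / 1.34187e+01 = 0.07452 ohm*cm

0.07452


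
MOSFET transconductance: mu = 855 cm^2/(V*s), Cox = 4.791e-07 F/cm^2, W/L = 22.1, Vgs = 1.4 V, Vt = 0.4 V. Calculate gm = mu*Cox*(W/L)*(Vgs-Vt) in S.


Step 1: Vov = Vgs - Vt = 1.4 - 0.4 = 1.0 V
Step 2: gm = mu * Cox * (W/L) * Vov
Step 3: gm = 855 * 4.791e-07 * 22.1 * 1.0 = 9.05e-03 S

9.05e-03


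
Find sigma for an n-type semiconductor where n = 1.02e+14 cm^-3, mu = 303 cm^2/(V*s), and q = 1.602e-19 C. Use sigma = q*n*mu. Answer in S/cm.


Step 1: sigma = q * n * mu
Step 2: sigma = 1.602e-19 * 1.02e+14 * 303
Step 3: sigma = 4.951e-03 S/cm

4.951e-03


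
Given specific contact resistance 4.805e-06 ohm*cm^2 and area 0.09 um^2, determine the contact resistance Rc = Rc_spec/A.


Step 1: Convert area to cm^2: 0.09 um^2 = 9.0000e-10 cm^2
Step 2: Rc = Rc_spec / A = 4.805e-06 / 9.0000e-10
Step 3: Rc = 5.34e+03 ohms

5.34e+03


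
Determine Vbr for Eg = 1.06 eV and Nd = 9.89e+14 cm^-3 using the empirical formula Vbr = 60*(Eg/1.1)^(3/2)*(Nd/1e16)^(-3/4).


Step 1: Eg/1.1 = 1.06/1.1 = 0.963636
Step 2: (Eg/1.1)^1.5 = 0.963636^1.5 = 0.945953
Step 3: (Nd/1e16)^(-0.75) = (0.0989)^(-0.75) = 5.670257
Step 4: Vbr = 60 * 0.945953 * 5.670257 = 321.8 V

321.8


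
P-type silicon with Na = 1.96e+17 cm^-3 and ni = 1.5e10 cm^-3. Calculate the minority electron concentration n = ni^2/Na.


Step 1: Majority hole concentration p ≈ Na = 1.96e+17 cm^-3
Step 2: n = ni^2 / Na = (1.5e10)^2 / 1.96e+17
Step 3: n = 1.15e+03 cm^-3

1.15e+03


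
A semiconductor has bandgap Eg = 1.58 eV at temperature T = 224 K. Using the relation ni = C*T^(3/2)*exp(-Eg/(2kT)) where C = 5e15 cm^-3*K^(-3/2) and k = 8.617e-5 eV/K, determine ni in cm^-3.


Step 1: Compute kT = 8.617e-5 * 224 = 0.01930208 eV
Step 2: Exponent = -Eg/(2kT) = -1.58/(2*0.01930208) = -40.92823
Step 3: T^(3/2) = 224^1.5 = 3352.53
Step 4: ni = 5e15 * 3352.53 * exp(-40.92823) = 2.81e+01 cm^-3

2.81e+01


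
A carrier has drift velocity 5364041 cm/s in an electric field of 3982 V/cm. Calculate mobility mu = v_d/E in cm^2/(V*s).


Step 1: mu = v_d / E
Step 2: mu = 5364041 / 3982
Step 3: mu = 1347.07 cm^2/(V*s)

1347.07


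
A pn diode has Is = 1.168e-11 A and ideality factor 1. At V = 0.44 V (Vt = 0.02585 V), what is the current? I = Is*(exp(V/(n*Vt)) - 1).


Step 1: V/(n*Vt) = 0.44/(1*0.02585) = 17.0213
Step 2: exp(17.0213) = 2.4675e+07
Step 3: I = 1.168e-11 * (2.4675e+07 - 1) = 2.88e-04 A

2.88e-04


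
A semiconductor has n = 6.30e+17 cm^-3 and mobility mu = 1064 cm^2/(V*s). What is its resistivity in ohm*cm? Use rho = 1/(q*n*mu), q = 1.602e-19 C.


Step 1: sigma = q * n * mu = 1.602e-19 * 6.30e+17 * 1064 = 1.07385e+02 S/cm
Step 2: rho = 1 / sigma = 1 / 1.07385e+02 = 0.009312 ohm*cm

0.009312


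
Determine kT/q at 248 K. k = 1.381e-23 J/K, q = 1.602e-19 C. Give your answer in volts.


Step 1: kT = 1.381e-23 * 248 = 3.42488e-21 J
Step 2: Vt = kT/q = 3.42488e-21 / 1.602e-19
Step 3: Vt = 0.02138 V

0.02138


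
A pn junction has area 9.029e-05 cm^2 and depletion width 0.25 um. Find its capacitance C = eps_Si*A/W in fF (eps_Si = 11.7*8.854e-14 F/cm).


Step 1: eps_Si = 11.7 * 8.854e-14 = 1.035918e-12 F/cm
Step 2: W in cm = 0.25 * 1e-4 = 2.50e-05 cm
Step 3: C = 1.035918e-12 * 9.029e-05 / 2.50e-05 = 3.741321e-12 F
Step 4: C = 3741.32 fF

3741.32


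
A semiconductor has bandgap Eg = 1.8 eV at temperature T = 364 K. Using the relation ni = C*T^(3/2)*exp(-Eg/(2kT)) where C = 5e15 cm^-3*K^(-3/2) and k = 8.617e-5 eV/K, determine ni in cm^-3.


Step 1: Compute kT = 8.617e-5 * 364 = 0.03136588 eV
Step 2: Exponent = -Eg/(2kT) = -1.8/(2*0.03136588) = -28.69360
Step 3: T^(3/2) = 364^1.5 = 6944.68
Step 4: ni = 5e15 * 6944.68 * exp(-28.69360) = 1.20e+07 cm^-3

1.20e+07


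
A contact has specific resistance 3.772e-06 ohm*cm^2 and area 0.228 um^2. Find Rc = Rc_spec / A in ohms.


Step 1: Convert area to cm^2: 0.228 um^2 = 2.2800e-09 cm^2
Step 2: Rc = Rc_spec / A = 3.772e-06 / 2.2800e-09
Step 3: Rc = 1.65e+03 ohms

1.65e+03


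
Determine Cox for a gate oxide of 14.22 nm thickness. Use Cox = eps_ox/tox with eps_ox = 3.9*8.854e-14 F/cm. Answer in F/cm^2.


Step 1: eps_ox = 3.9 * 8.854e-14 = 3.45306e-13 F/cm
Step 2: tox in cm = 14.22 nm * 1e-7 = 1.4220e-06 cm
Step 3: Cox = 3.45306e-13 / 1.4220e-06 = 2.43e-07 F/cm^2

2.43e-07


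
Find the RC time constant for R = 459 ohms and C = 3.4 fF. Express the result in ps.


Step 1: tau = R * C
Step 2: tau = 459 * 3.4 fF = 459 * 3.4e-15 F
Step 3: tau = 1.5606e-12 s = 1.5606 ps

1.5606


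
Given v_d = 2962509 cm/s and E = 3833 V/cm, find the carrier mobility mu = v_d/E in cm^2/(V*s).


Step 1: mu = v_d / E
Step 2: mu = 2962509 / 3833
Step 3: mu = 772.9 cm^2/(V*s)

772.9


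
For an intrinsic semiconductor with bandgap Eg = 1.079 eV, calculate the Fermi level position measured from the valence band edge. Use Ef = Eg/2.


Step 1: For an intrinsic semiconductor, the Fermi level sits at midgap.
Step 2: Ef = Eg / 2 = 1.079 / 2 = 0.5395 eV

0.5395


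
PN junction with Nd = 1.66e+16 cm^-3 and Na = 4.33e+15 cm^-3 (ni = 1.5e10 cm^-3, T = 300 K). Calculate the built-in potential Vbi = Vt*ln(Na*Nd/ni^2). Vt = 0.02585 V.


Step 1: Compute Na*Nd/ni^2 = 4.33e+15 * 1.66e+16 / (1.5e10)^2 = 3.1946e+11
Step 2: ln(3.1946e+11) = 26.4899
Step 3: Vbi = 0.02585 * 26.4899 = 0.685 V

0.685


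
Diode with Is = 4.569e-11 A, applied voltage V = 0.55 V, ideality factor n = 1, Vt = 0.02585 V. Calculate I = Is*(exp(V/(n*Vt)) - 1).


Step 1: V/(n*Vt) = 0.55/(1*0.02585) = 21.2766
Step 2: exp(21.2766) = 1.7390e+09
Step 3: I = 4.569e-11 * (1.7390e+09 - 1) = 7.95e-02 A

7.95e-02


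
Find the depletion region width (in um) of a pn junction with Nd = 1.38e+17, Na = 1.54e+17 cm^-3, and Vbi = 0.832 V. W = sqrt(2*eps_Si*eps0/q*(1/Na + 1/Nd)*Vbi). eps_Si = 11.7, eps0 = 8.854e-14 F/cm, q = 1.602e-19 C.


Step 1: 1/Na + 1/Nd = 1/1.54e+17 + 1/1.38e+17 = 1.37399e-17
Step 2: 2*eps*eps0/q = 2*11.7*8.854e-14/1.602e-19 = 1.293281e+07
Step 3: W^2 = 1.293281e+07 * 1.37399e-17 * 0.832 = 1.47843e-10
Step 4: W = sqrt(1.47843e-10) = 1.216e-05 cm = 0.1216 um

0.1216


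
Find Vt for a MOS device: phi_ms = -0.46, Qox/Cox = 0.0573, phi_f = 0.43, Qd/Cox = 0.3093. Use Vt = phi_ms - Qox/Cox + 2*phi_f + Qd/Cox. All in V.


Step 1: Vt = phi_ms - Qox/Cox + 2*phi_f + Qd/Cox
Step 2: Vt = -0.46 - 0.0573 + 2*0.43 + 0.3093
Step 3: Vt = -0.46 - 0.0573 + 0.86 + 0.3093
Step 4: Vt = 0.652 V

0.652


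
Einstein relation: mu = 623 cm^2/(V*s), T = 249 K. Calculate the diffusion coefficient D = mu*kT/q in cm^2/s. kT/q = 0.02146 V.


Step 1: D = mu * (kT/q)
Step 2: D = 623 * 0.02146
Step 3: D = 13.37 cm^2/s

13.37


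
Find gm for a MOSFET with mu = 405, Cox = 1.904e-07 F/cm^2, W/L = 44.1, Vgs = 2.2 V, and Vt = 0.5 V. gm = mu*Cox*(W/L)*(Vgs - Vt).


Step 1: Vov = Vgs - Vt = 2.2 - 0.5 = 1.7 V
Step 2: gm = mu * Cox * (W/L) * Vov
Step 3: gm = 405 * 1.904e-07 * 44.1 * 1.7 = 5.78e-03 S

5.78e-03


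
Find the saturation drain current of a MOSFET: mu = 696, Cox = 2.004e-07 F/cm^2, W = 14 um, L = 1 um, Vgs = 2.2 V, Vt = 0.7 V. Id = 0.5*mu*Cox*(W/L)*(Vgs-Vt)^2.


Step 1: Overdrive voltage Vov = Vgs - Vt = 2.2 - 0.7 = 1.5 V
Step 2: W/L = 14/1 = 14
Step 3: Id = 0.5 * 696 * 2.004e-07 * 14 * 1.5^2
Step 4: Id = 2.20e-03 A

2.20e-03


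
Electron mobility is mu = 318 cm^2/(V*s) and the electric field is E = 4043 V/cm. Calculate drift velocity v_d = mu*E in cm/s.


Step 1: v_d = mu * E
Step 2: v_d = 318 * 4043 = 1285674
Step 3: v_d = 1.29e+06 cm/s

1.29e+06


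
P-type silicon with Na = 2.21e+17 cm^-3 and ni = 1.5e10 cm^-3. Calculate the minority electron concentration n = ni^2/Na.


Step 1: Majority hole concentration p ≈ Na = 2.21e+17 cm^-3
Step 2: n = ni^2 / Na = (1.5e10)^2 / 2.21e+17
Step 3: n = 1.02e+03 cm^-3

1.02e+03


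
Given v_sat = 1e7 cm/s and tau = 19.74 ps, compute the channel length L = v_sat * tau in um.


Step 1: tau in seconds = 19.74 ps * 1e-12 = 1.9740e-11 s
Step 2: L = v_sat * tau = 1e7 * 1.9740e-11 = 1.9740e-04 cm
Step 3: L in um = 1.9740e-04 * 1e4 = 1.974 um

1.974


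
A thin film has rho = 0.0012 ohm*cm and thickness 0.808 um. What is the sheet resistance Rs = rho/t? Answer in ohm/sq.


Step 1: Convert thickness to cm: t = 0.808 um = 8.0800e-05 cm
Step 2: Rs = rho / t = 0.0012 / 8.0800e-05
Step 3: Rs = 14.9 ohm/sq

14.9
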